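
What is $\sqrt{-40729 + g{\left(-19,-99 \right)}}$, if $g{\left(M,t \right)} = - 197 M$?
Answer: $i \sqrt{36986} \approx 192.32 i$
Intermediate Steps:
$\sqrt{-40729 + g{\left(-19,-99 \right)}} = \sqrt{-40729 - -3743} = \sqrt{-40729 + 3743} = \sqrt{-36986} = i \sqrt{36986}$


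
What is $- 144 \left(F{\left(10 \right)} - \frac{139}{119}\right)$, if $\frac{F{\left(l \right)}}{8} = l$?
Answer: $- \frac{1350864}{119} \approx -11352.0$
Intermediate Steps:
$F{\left(l \right)} = 8 l$
$- 144 \left(F{\left(10 \right)} - \frac{139}{119}\right) = - 144 \left(8 \cdot 10 - \frac{139}{119}\right) = - 144 \left(80 - \frac{139}{119}\right) = \left(-144\right) \frac{9381}{119} = - \frac{1350864}{119}$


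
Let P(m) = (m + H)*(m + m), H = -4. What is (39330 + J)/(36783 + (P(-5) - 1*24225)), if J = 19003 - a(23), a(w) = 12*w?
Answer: 58057/12648 ≈ 4.5902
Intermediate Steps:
P(m) = 2*m*(-4 + m) (P(m) = (m - 4)*(m + m) = (-4 + m)*(2*m) = 2*m*(-4 + m))
J = 18727 (J = 19003 - 12*23 = 19003 - 1*276 = 19003 - 276 = 18727)
(39330 + J)/(36783 + (P(-5) - 1*24225)) = (39330 + 18727)/(36783 + (2*(-5)*(-4 - 5) - 1*24225)) = 58057/(36783 + (2*(-5)*(-9) - 24225)) = 58057/(36783 + (90 - 24225)) = 58057/(36783 - 24135) = 58057/12648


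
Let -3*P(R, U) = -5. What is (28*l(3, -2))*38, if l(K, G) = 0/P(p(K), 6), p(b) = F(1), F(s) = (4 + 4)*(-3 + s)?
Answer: 0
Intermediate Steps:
F(s) = -24 + 8*s (F(s) = 8*(-3 + s) = -24 + 8*s)
p(b) = -16 (p(b) = -24 + 8*1 = -24 + 8 = -16)
P(R, U) = 5/3 (P(R, U) = -⅓*(-5) = 5/3)
l(K, G) = 0 (l(K, G) = 0/(5/3) = 0*(⅗) = 0)
(28*l(3, -2))*38 = (28*0)*38 = 0*38 = 0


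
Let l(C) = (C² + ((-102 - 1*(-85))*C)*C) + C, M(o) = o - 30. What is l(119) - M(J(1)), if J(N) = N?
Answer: -226428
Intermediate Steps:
M(o) = -30 + o
l(C) = C - 16*C² (l(C) = (C² + ((-102 + 85)*C)*C) + C = (C² + (-17*C)*C) + C = (C² - 17*C²) + C = -16*C² + C = C - 16*C²)
l(119) - M(J(1)) = 119*(1 - 16*119) - (-30 + 1) = 119*(1 - 1904) - 1*(-29) = 119*(-1903) + 29 = -226457 + 29 = -226428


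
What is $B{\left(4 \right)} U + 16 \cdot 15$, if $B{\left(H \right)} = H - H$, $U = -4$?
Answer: $240$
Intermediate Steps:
$B{\left(H \right)} = 0$
$B{\left(4 \right)} U + 16 \cdot 15 = 0 \left(-4\right) + 16 \cdot 15 = 0 + 240 = 240$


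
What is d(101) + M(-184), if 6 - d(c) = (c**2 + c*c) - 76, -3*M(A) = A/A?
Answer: -60961/3 ≈ -20320.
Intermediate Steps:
M(A) = -1/3 (M(A) = -A/(3*A) = -1/3*1 = -1/3)
d(c) = 82 - 2*c**2 (d(c) = 6 - ((c**2 + c*c) - 76) = 6 - ((c**2 + c**2) - 76) = 6 - (2*c**2 - 76) = 6 - (-76 + 2*c**2) = 6 + (76 - 2*c**2) = 82 - 2*c**2)
d(101) + M(-184) = (82 - 2*101**2) - 1/3 = (82 - 2*10201) - 1/3 = (82 - 20402) - 1/3 = -20320 - 1/3 = -60961/3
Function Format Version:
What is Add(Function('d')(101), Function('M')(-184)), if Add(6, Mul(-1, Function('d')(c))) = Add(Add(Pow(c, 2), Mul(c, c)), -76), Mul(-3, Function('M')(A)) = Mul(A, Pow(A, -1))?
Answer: Rational(-60961, 3) ≈ -20320.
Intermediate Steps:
Function('M')(A) = Rational(-1, 3) (Function('M')(A) = Mul(Rational(-1, 3), Mul(A, Pow(A, -1))) = Mul(Rational(-1, 3), 1) = Rational(-1, 3))
Function('d')(c) = Add(82, Mul(-2, Pow(c, 2))) (Function('d')(c) = Add(6, Mul(-1, Add(Add(Pow(c, 2), Mul(c, c)), -76))) = Add(6, Mul(-1, Add(Add(Pow(c, 2), Pow(c, 2)), -76))) = Add(6, Mul(-1, Add(Mul(2, Pow(c, 2)), -76))) = Add(6, Mul(-1, Add(-76, Mul(2, Pow(c, 2))))) = Add(6, Add(76, Mul(-2, Pow(c, 2)))) = Add(82, Mul(-2, Pow(c, 2))))
Add(Function('d')(101), Function('M')(-184)) = Add(Add(82, Mul(-2, Pow(101, 2))), Rational(-1, 3)) = Add(Add(82, Mul(-2, 10201)), Rational(-1, 3)) = Add(Add(82, -20402), Rational(-1, 3)) = Add(-20320, Rational(-1, 3)) = Rational(-60961, 3)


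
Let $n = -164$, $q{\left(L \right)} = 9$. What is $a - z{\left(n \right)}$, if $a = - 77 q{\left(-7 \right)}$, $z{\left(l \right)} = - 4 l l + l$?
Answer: $107055$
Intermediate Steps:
$z{\left(l \right)} = l - 4 l^{2}$ ($z{\left(l \right)} = - 4 l^{2} + l = l - 4 l^{2}$)
$a = -693$ ($a = \left(-77\right) 9 = -693$)
$a - z{\left(n \right)} = -693 - - 164 \left(1 - -656\right) = -693 - - 164 \left(1 + 656\right) = -693 - \left(-164\right) 657 = -693 - -107748 = -693 + 107748 = 107055$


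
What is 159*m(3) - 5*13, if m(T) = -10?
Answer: -1655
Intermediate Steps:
159*m(3) - 5*13 = 159*(-10) - 5*13 = -1590 - 65 = -1655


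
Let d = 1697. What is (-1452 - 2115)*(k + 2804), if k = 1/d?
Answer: -16973173563/1697 ≈ -1.0002e+7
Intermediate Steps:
k = 1/1697 ≈ 0.00058927
(-1452 - 2115)*(k + 2804) = (-1452 - 2115)*(1/1697 + 2804) = -3567*4758389/1697 = -16973173563/1697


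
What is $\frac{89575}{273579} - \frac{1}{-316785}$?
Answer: $\frac{3152921106}{9629524835} \approx 0.32742$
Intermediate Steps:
$\frac{89575}{273579} - \frac{1}{-316785} = 89575 \cdot \frac{1}{273579} - - \frac{1}{316785} = \frac{89575}{273579} + \frac{1}{316785} = \frac{3152921106}{9629524835}$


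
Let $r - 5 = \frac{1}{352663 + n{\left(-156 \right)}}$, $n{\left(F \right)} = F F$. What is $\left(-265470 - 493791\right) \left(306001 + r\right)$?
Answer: $- \frac{87591352592719695}{376999} \approx -2.3234 \cdot 10^{11}$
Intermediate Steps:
$n{\left(F \right)} = F^{2}$
$r = \frac{1884996}{376999}$ ($r = 5 + \frac{1}{352663 + \left(-156\right)^{2}} = 5 + \frac{1}{352663 + 24336} = 5 + \frac{1}{376999} = \frac{1884996}{376999} \approx 5.0$)
$\left(-265470 - 493791\right) \left(306001 + r\right) = \left(-265470 - 493791\right) \left(306001 + \frac{1884996}{376999}\right) = \left(-759261\right) \frac{115363955995}{376999} = - \frac{87591352592719695}{376999}$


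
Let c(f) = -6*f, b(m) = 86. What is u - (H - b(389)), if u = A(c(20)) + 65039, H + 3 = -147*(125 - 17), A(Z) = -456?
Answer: 80548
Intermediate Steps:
H = -15879 (H = -3 - 147*(125 - 17) = -3 - 147*108 = -3 - 15876 = -15879)
u = 64583 (u = -456 + 65039 = 64583)
u - (H - b(389)) = 64583 - (-15879 - 1*86) = 64583 - (-15879 - 86) = 64583 - 1*(-15965) = 64583 + 15965 = 80548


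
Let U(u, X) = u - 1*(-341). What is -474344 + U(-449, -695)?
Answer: -474452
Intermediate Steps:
U(u, X) = 341 + u (U(u, X) = u + 341 = 341 + u)
-474344 + U(-449, -695) = -474344 + (341 - 449) = -474344 - 108 = -474452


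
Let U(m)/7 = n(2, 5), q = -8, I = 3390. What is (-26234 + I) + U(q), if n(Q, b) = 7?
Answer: -22795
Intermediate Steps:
U(m) = 49 (U(m) = 7*7 = 49)
(-26234 + I) + U(q) = (-26234 + 3390) + 49 = -22844 + 49 = -22795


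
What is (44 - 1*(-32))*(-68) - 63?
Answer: -5231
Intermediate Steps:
(44 - 1*(-32))*(-68) - 63 = (44 + 32)*(-68) - 63 = 76*(-68) - 63 = -5168 - 63 = -5231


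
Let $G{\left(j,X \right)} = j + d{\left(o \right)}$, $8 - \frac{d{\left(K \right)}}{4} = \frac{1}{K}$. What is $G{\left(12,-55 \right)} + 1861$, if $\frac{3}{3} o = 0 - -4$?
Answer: $1904$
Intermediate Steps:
$o = 4$ ($o = 0 - -4 = 0 + 4 = 4$)
$d{\left(K \right)} = 32 - \frac{4}{K}$
$G{\left(j,X \right)} = 31 + j$ ($G{\left(j,X \right)} = j + \left(32 - \frac{4}{4}\right) = j + \left(32 - 1\right) = j + 31 = 31 + j$)
$G{\left(12,-55 \right)} + 1861 = \left(31 + 12\right) + 1861 = 43 + 1861 = 1904$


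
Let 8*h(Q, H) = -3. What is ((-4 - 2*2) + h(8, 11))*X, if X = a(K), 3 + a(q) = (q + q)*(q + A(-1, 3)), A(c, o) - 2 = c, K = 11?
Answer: -17487/8 ≈ -2185.9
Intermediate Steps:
A(c, o) = 2 + c
h(Q, H) = -3/8 (h(Q, H) = (1/8)*(-3) = -3/8)
a(q) = -3 + 2*q*(1 + q) (a(q) = -3 + (q + q)*(q + (2 - 1)) = -3 + (2*q)*(q + 1) = -3 + (2*q)*(1 + q) = -3 + 2*q*(1 + q))
X = 261 (X = -3 + 2*11 + 2*11**2 = -3 + 22 + 2*121 = -3 + 22 + 242 = 261)
((-4 - 2*2) + h(8, 11))*X = ((-4 - 2*2) - 3/8)*261 = ((-4 - 4) - 3/8)*261 = (-8 - 3/8)*261 = -67/8*261 = -17487/8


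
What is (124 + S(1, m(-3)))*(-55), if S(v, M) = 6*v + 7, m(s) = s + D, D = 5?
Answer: -7535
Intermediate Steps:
m(s) = 5 + s (m(s) = s + 5 = 5 + s)
S(v, M) = 7 + 6*v
(124 + S(1, m(-3)))*(-55) = (124 + (7 + 6*1))*(-55) = (124 + (7 + 6))*(-55) = (124 + 13)*(-55) = 137*(-55) = -7535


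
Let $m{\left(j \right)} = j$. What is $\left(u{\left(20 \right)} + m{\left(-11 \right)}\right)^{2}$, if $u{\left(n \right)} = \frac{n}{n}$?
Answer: $100$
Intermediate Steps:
$u{\left(n \right)} = 1$
$\left(u{\left(20 \right)} + m{\left(-11 \right)}\right)^{2} = \left(1 - 11\right)^{2} = \left(-10\right)^{2} = 100$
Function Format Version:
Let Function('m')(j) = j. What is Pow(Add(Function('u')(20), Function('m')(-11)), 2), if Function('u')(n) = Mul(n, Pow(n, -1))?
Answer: 100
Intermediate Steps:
Function('u')(n) = 1
Pow(Add(Function('u')(20), Function('m')(-11)), 2) = Pow(Add(1, -11), 2) = Pow(-10, 2) = 100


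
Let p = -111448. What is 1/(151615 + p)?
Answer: 1/40167 ≈ 2.4896e-5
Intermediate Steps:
1/(151615 + p) = 1/(151615 - 111448) = 1/40167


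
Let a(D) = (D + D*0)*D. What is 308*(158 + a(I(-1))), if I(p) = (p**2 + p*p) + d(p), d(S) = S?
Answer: 48972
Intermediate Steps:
I(p) = p + 2*p**2 (I(p) = (p**2 + p*p) + p = (p**2 + p**2) + p = 2*p**2 + p = p + 2*p**2)
a(D) = D**2 (a(D) = (D + 0)*D = D*D = D**2)
308*(158 + a(I(-1))) = 308*(158 + (-(1 + 2*(-1)))**2) = 308*(158 + (-(1 - 2))**2) = 308*(158 + (-1*(-1))**2) = 308*(158 + 1**2) = 308*(158 + 1) = 308*159 = 48972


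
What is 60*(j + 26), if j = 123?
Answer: 8940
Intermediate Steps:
60*(j + 26) = 60*(123 + 26) = 60*149 = 8940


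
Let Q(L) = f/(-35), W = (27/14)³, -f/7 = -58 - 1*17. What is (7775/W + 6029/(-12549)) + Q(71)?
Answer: 87968065696/82333989 ≈ 1068.4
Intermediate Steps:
f = 525 (f = -7*(-58 - 1*17) = -7*(-58 - 17) = -7*(-75) = 525)
W = 19683/2744 (W = (27*(1/14))³ = (27/14)³ = 19683/2744 ≈ 7.1731)
Q(L) = -15 (Q(L) = 525/(-35) = 525*(-1/35) = -15)
(7775/W + 6029/(-12549)) + Q(71) = (7775/(19683/2744) + 6029/(-12549)) - 15 = (7775*(2744/19683) + 6029*(-1/12549)) - 15 = (21334600/19683 - 6029/12549) - 15 = 89203075531/82333989 - 15 = 87968065696/82333989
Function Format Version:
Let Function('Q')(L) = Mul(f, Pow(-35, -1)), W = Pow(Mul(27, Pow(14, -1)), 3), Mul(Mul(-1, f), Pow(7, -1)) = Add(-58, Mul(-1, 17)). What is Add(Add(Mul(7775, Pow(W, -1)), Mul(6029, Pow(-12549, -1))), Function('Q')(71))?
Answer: Rational(87968065696, 82333989) ≈ 1068.4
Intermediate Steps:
f = 525 (f = Mul(-7, Add(-58, Mul(-1, 17))) = Mul(-7, Add(-58, -17)) = Mul(-7, -75) = 525)
W = Rational(19683, 2744) (W = Pow(Mul(27, Rational(1, 14)), 3) = Pow(Rational(27, 14), 3) = Rational(19683, 2744) ≈ 7.1731)
Function('Q')(L) = -15 (Function('Q')(L) = Mul(525, Pow(-35, -1)) = Mul(525, Rational(-1, 35)) = -15)
Add(Add(Mul(7775, Pow(W, -1)), Mul(6029, Pow(-12549, -1))), Function('Q')(71)) = Add(Add(Mul(7775, Pow(Rational(19683, 2744), -1)), Mul(6029, Pow(-12549, -1))), -15) = Add(Add(Mul(7775, Rational(2744, 19683)), Mul(6029, Rational(-1, 12549))), -15) = Add(Add(Rational(21334600, 19683), Rational(-6029, 12549)), -15) = Add(Rational(89203075531, 82333989), -15) = Rational(87968065696, 82333989)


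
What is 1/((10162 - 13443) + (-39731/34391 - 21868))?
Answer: -34391/864938990 ≈ -3.9761e-5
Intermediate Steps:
1/((10162 - 13443) + (-39731/34391 - 21868)) = 1/(-3281 + (-39731*1/34391 - 21868)) = 1/(-3281 + (-39731/34391 - 21868)) = 1/(-3281 - 752102119/34391) = 1/(-864938990/34391) = -34391/864938990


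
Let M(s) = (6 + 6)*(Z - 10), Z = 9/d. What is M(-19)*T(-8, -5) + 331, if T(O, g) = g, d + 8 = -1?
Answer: 991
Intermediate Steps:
d = -9 (d = -8 - 1 = -9)
Z = -1 (Z = 9/(-9) = 9*(-1/9) = -1)
M(s) = -132 (M(s) = (6 + 6)*(-1 - 10) = 12*(-11) = -132)
M(-19)*T(-8, -5) + 331 = -132*(-5) + 331 = 660 + 331 = 991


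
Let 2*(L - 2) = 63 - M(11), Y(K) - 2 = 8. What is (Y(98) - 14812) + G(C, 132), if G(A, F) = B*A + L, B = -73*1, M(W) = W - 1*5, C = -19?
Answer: -26769/2 ≈ -13385.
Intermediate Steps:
Y(K) = 10 (Y(K) = 2 + 8 = 10)
M(W) = -5 + W (M(W) = W - 5 = -5 + W)
L = 61/2 (L = 2 + (63 - (-5 + 11))/2 = 2 + (63 - 1*6)/2 = 2 + (63 - 6)/2 = 2 + (½)*57 = 2 + 57/2 = 61/2 ≈ 30.500)
B = -73
G(A, F) = 61/2 - 73*A (G(A, F) = -73*A + 61/2 = 61/2 - 73*A)
(Y(98) - 14812) + G(C, 132) = (10 - 14812) + (61/2 - 73*(-19)) = -14802 + (61/2 + 1387) = -14802 + 2835/2 = -26769/2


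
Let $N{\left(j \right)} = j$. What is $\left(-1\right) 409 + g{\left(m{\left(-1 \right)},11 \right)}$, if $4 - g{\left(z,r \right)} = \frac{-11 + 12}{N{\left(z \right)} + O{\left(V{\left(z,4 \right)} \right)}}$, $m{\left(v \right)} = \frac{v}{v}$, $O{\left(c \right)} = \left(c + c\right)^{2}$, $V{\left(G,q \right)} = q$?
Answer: $- \frac{26326}{65} \approx -405.02$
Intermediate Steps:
$O{\left(c \right)} = 4 c^{2}$ ($O{\left(c \right)} = \left(2 c\right)^{2} = 4 c^{2}$)
$m{\left(v \right)} = 1$
$g{\left(z,r \right)} = 4 - \frac{1}{64 + z}$ ($g{\left(z,r \right)} = 4 - \frac{-11 + 12}{z + 4 \cdot 4^{2}} = 4 - 1 \frac{1}{z + 4 \cdot 16} = 4 - 1 \frac{1}{z + 64} = 4 - 1 \frac{1}{64 + z} = 4 - \frac{1}{64 + z}$)
$\left(-1\right) 409 + g{\left(m{\left(-1 \right)},11 \right)} = \left(-1\right) 409 + \frac{255 + 4 \cdot 1}{64 + 1} = -409 + \frac{255 + 4}{65} = -409 + \frac{1}{65} \cdot 259 = -409 + \frac{259}{65} = - \frac{26326}{65}$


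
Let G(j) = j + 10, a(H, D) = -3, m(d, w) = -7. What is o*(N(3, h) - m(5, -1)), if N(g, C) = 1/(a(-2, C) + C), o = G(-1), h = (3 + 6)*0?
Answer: 60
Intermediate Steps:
h = 0 (h = 9*0 = 0)
G(j) = 10 + j
o = 9 (o = 10 - 1 = 9)
N(g, C) = 1/(-3 + C)
o*(N(3, h) - m(5, -1)) = 9*(1/(-3 + 0) - 1*(-7)) = 9*(1/(-3) + 7) = 9*(-1/3 + 7) = 9*(20/3) = 60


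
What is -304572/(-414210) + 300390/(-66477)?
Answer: -5787639392/1529746565 ≈ -3.7834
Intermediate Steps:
-304572/(-414210) + 300390/(-66477) = -304572*(-1/414210) + 300390*(-1/66477) = 50762/69035 - 100130/22159 = -5787639392/1529746565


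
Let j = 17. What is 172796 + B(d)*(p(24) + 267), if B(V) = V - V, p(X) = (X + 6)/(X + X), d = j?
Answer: 172796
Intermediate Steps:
d = 17
p(X) = (6 + X)/(2*X) (p(X) = (6 + X)/((2*X)) = (6 + X)*(1/(2*X)) = (6 + X)/(2*X))
B(V) = 0
172796 + B(d)*(p(24) + 267) = 172796 + 0*((1/2)*(6 + 24)/24 + 267) = 172796 + 0*((1/2)*(1/24)*30 + 267) = 172796 + 0*(5/8 + 267) = 172796 + 0*(2141/8) = 172796 + 0 = 172796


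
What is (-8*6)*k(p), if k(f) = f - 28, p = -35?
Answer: 3024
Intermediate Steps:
k(f) = -28 + f
(-8*6)*k(p) = (-8*6)*(-28 - 35) = -48*(-63) = 3024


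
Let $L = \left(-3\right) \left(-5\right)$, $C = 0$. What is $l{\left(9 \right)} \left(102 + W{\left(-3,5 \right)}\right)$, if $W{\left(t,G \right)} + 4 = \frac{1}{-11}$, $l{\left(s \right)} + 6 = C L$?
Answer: $- \frac{6462}{11} \approx -587.45$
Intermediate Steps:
$L = 15$
$l{\left(s \right)} = -6$ ($l{\left(s \right)} = -6 + 0 \cdot 15 = -6 + 0 = -6$)
$W{\left(t,G \right)} = - \frac{45}{11}$ ($W{\left(t,G \right)} = -4 + \frac{1}{-11} = -4 - \frac{1}{11} = - \frac{45}{11}$)
$l{\left(9 \right)} \left(102 + W{\left(-3,5 \right)}\right) = - 6 \left(102 - \frac{45}{11}\right) = \left(-6\right) \frac{1077}{11} = - \frac{6462}{11}$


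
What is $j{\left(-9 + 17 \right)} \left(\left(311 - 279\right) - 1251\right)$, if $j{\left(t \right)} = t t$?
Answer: $-78016$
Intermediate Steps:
$j{\left(t \right)} = t^{2}$
$j{\left(-9 + 17 \right)} \left(\left(311 - 279\right) - 1251\right) = \left(-9 + 17\right)^{2} \left(\left(311 - 279\right) - 1251\right) = 8^{2} \left(32 - 1251\right) = 64 \left(-1219\right) = -78016$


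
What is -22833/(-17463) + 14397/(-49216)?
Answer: 290778039/286486336 ≈ 1.0150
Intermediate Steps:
-22833/(-17463) + 14397/(-49216) = -22833*(-1/17463) + 14397*(-1/49216) = 7611/5821 - 14397/49216 = 290778039/286486336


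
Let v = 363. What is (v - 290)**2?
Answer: 5329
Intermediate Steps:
(v - 290)**2 = (363 - 290)**2 = 73**2 = 5329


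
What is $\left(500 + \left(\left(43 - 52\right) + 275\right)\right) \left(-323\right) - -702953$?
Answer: $455535$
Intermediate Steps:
$\left(500 + \left(\left(43 - 52\right) + 275\right)\right) \left(-323\right) - -702953 = \left(500 + \left(-9 + 275\right)\right) \left(-323\right) + 702953 = \left(500 + 266\right) \left(-323\right) + 702953 = 766 \left(-323\right) + 702953 = -247418 + 702953 = 455535$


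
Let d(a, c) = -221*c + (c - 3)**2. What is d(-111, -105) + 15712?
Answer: 50581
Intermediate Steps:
d(a, c) = (-3 + c)**2 - 221*c (d(a, c) = -221*c + (-3 + c)**2 = (-3 + c)**2 - 221*c)
d(-111, -105) + 15712 = ((-3 - 105)**2 - 221*(-105)) + 15712 = ((-108)**2 + 23205) + 15712 = (11664 + 23205) + 15712 = 34869 + 15712 = 50581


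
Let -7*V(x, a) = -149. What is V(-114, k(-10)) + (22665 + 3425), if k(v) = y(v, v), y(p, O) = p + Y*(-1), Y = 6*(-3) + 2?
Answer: 182779/7 ≈ 26111.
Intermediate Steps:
Y = -16 (Y = -18 + 2 = -16)
y(p, O) = 16 + p (y(p, O) = p - 16*(-1) = p + 16 = 16 + p)
k(v) = 16 + v
V(x, a) = 149/7 (V(x, a) = -⅐*(-149) = 149/7)
V(-114, k(-10)) + (22665 + 3425) = 149/7 + (22665 + 3425) = 149/7 + 26090 = 182779/7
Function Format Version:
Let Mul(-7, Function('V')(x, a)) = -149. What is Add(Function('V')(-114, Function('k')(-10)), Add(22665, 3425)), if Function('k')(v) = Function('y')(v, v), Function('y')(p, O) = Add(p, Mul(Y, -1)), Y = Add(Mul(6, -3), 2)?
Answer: Rational(182779, 7) ≈ 26111.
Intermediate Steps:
Y = -16 (Y = Add(-18, 2) = -16)
Function('y')(p, O) = Add(16, p) (Function('y')(p, O) = Add(p, Mul(-16, -1)) = Add(p, 16) = Add(16, p))
Function('k')(v) = Add(16, v)
Function('V')(x, a) = Rational(149, 7) (Function('V')(x, a) = Mul(Rational(-1, 7), -149) = Rational(149, 7))
Add(Function('V')(-114, Function('k')(-10)), Add(22665, 3425)) = Add(Rational(149, 7), Add(22665, 3425)) = Add(Rational(149, 7), 26090) = Rational(182779, 7)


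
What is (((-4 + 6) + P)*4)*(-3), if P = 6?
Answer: -96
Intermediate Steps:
(((-4 + 6) + P)*4)*(-3) = (((-4 + 6) + 6)*4)*(-3) = ((2 + 6)*4)*(-3) = (8*4)*(-3) = 32*(-3) = -96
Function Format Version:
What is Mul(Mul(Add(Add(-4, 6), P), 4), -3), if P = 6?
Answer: -96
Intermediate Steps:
Mul(Mul(Add(Add(-4, 6), P), 4), -3) = Mul(Mul(Add(Add(-4, 6), 6), 4), -3) = Mul(Mul(Add(2, 6), 4), -3) = Mul(Mul(8, 4), -3) = Mul(32, -3) = -96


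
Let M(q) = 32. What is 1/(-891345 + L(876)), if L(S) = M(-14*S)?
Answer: -1/891313 ≈ -1.1219e-6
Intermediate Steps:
L(S) = 32
1/(-891345 + L(876)) = 1/(-891345 + 32) = 1/(-891313) = -1/891313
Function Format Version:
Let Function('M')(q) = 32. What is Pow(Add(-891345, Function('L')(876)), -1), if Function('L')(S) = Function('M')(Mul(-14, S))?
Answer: Rational(-1, 891313) ≈ -1.1219e-6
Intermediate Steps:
Function('L')(S) = 32
Pow(Add(-891345, Function('L')(876)), -1) = Pow(Add(-891345, 32), -1) = Pow(-891313, -1) = Rational(-1, 891313)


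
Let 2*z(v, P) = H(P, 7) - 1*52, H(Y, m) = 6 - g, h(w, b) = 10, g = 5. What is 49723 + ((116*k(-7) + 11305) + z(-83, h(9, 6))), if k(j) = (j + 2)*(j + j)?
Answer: 138245/2 ≈ 69123.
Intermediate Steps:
k(j) = 2*j*(2 + j) (k(j) = (2 + j)*(2*j) = 2*j*(2 + j))
H(Y, m) = 1 (H(Y, m) = 6 - 1*5 = 6 - 5 = 1)
z(v, P) = -51/2 (z(v, P) = (1 - 1*52)/2 = (1 - 52)/2 = (1/2)*(-51) = -51/2)
49723 + ((116*k(-7) + 11305) + z(-83, h(9, 6))) = 49723 + ((116*(2*(-7)*(2 - 7)) + 11305) - 51/2) = 49723 + ((116*(2*(-7)*(-5)) + 11305) - 51/2) = 49723 + ((116*70 + 11305) - 51/2) = 49723 + ((8120 + 11305) - 51/2) = 49723 + (19425 - 51/2) = 49723 + 38799/2 = 138245/2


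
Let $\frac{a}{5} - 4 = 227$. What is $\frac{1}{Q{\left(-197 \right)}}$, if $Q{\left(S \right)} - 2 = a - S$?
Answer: $\frac{1}{1354} \approx 0.00073855$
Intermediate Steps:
$a = 1155$ ($a = 20 + 5 \cdot 227 = 20 + 1135 = 1155$)
$Q{\left(S \right)} = 1157 - S$ ($Q{\left(S \right)} = 2 - \left(-1155 + S\right) = 1157 - S$)
$\frac{1}{Q{\left(-197 \right)}} = \frac{1}{1157 - -197} = \frac{1}{1157 + 197} = \frac{1}{1354}$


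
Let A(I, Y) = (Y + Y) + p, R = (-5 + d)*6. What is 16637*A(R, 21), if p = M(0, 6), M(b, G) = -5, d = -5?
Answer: 615569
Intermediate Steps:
p = -5
R = -60 (R = (-5 - 5)*6 = -10*6 = -60)
A(I, Y) = -5 + 2*Y (A(I, Y) = (Y + Y) - 5 = 2*Y - 5 = -5 + 2*Y)
16637*A(R, 21) = 16637*(-5 + 2*21) = 16637*(-5 + 42) = 16637*37 = 615569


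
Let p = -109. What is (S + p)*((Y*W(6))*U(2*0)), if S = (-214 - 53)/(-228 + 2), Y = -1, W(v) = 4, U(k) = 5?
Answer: 243670/113 ≈ 2156.4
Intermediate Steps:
S = 267/226 (S = -267/(-226) = -267*(-1/226) = 267/226 ≈ 1.1814)
(S + p)*((Y*W(6))*U(2*0)) = (267/226 - 109)*(-1*4*5) = -(-48734)*5/113 = -24367/226*(-20) = 243670/113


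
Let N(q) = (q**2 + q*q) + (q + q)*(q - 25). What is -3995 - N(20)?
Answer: -4595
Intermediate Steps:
N(q) = 2*q**2 + 2*q*(-25 + q) (N(q) = (q**2 + q**2) + (2*q)*(-25 + q) = 2*q**2 + 2*q*(-25 + q))
-3995 - N(20) = -3995 - 2*20*(-25 + 2*20) = -3995 - 2*20*(-25 + 40) = -3995 - 2*20*15 = -3995 - 1*600 = -3995 - 600 = -4595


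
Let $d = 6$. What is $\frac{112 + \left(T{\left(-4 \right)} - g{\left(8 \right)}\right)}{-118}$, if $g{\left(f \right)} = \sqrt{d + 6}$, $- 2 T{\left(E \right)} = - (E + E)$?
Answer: $- \frac{54}{59} + \frac{\sqrt{3}}{59} \approx -0.8859$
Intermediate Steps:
$T{\left(E \right)} = E$ ($T{\left(E \right)} = - \frac{\left(-1\right) \left(E + E\right)}{2} = - \frac{\left(-1\right) 2 E}{2} = - \frac{\left(-2\right) E}{2} = E$)
$g{\left(f \right)} = 2 \sqrt{3}$ ($g{\left(f \right)} = \sqrt{6 + 6} = \sqrt{12} = 2 \sqrt{3}$)
$\frac{112 + \left(T{\left(-4 \right)} - g{\left(8 \right)}\right)}{-118} = \frac{112 - \left(4 + 2 \sqrt{3}\right)}{-118} = \left(112 - \left(4 + 2 \sqrt{3}\right)\right) \left(- \frac{1}{118}\right) = \left(108 - 2 \sqrt{3}\right) \left(- \frac{1}{118}\right) = - \frac{54}{59} + \frac{\sqrt{3}}{59}$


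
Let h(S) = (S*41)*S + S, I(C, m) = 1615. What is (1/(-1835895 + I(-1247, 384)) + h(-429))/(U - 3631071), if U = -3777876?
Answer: -13840104838559/13590083303160 ≈ -1.0184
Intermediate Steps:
h(S) = S + 41*S² (h(S) = (41*S)*S + S = 41*S² + S = S + 41*S²)
(1/(-1835895 + I(-1247, 384)) + h(-429))/(U - 3631071) = (1/(-1835895 + 1615) - 429*(1 + 41*(-429)))/(-3777876 - 3631071) = (1/(-1834280) - 429*(1 - 17589))/(-7408947) = (-1/1834280 - 429*(-17588))*(-1/7408947) = (-1/1834280 + 7545252)*(-1/7408947) = (13840104838559/1834280)*(-1/7408947) = -13840104838559/13590083303160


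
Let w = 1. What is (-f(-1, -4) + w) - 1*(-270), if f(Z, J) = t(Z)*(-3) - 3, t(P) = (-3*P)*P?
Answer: 265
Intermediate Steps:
t(P) = -3*P**2
f(Z, J) = -3 + 9*Z**2 (f(Z, J) = -3*Z**2*(-3) - 3 = 9*Z**2 - 3 = -3 + 9*Z**2)
(-f(-1, -4) + w) - 1*(-270) = (-(-3 + 9*(-1)**2) + 1) - 1*(-270) = (-(-3 + 9*1) + 1) + 270 = (-(-3 + 9) + 1) + 270 = (-1*6 + 1) + 270 = (-6 + 1) + 270 = -5 + 270 = 265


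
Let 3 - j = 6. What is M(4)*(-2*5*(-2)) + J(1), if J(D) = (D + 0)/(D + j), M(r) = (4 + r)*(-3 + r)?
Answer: 319/2 ≈ 159.50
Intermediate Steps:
j = -3 (j = 3 - 1*6 = 3 - 6 = -3)
M(r) = (-3 + r)*(4 + r)
J(D) = D/(-3 + D) (J(D) = (D + 0)/(D - 3) = D/(-3 + D))
M(4)*(-2*5*(-2)) + J(1) = (-12 + 4 + 4²)*(-2*5*(-2)) + 1/(-3 + 1) = (-12 + 4 + 16)*(-10*(-2)) + 1/(-2) = 8*20 + 1*(-½) = 160 - ½ = 319/2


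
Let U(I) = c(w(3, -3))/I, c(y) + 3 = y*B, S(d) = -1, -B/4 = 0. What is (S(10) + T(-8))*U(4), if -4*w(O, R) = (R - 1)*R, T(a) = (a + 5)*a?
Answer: -69/4 ≈ -17.250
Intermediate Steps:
B = 0 (B = -4*0 = 0)
T(a) = a*(5 + a) (T(a) = (5 + a)*a = a*(5 + a))
w(O, R) = -R*(-1 + R)/4 (w(O, R) = -(R - 1)*R/4 = -(-1 + R)*R/4 = -R*(-1 + R)/4)
c(y) = -3 (c(y) = -3 + y*0 = -3 + 0 = -3)
U(I) = -3/I
(S(10) + T(-8))*U(4) = (-1 - 8*(5 - 8))*(-3/4) = (-1 - 8*(-3))*(-3*1/4) = (-1 + 24)*(-3/4) = 23*(-3/4) = -69/4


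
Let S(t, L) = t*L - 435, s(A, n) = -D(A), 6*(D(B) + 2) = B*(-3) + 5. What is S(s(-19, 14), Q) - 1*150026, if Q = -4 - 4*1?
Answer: -451183/3 ≈ -1.5039e+5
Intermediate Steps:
Q = -8 (Q = -4 - 4 = -8)
D(B) = -7/6 - B/2 (D(B) = -2 + (B*(-3) + 5)/6 = -2 + (-3*B + 5)/6 = -2 + (5 - 3*B)/6 = -2 + (⅚ - B/2) = -7/6 - B/2)
s(A, n) = 7/6 + A/2 (s(A, n) = -(-7/6 - A/2) = 7/6 + A/2)
S(t, L) = -435 + L*t (S(t, L) = L*t - 435 = -435 + L*t)
S(s(-19, 14), Q) - 1*150026 = (-435 - 8*(7/6 + (½)*(-19))) - 1*150026 = (-435 - 8*(7/6 - 19/2)) - 150026 = (-435 - 8*(-25/3)) - 150026 = (-435 + 200/3) - 150026 = -1105/3 - 150026 = -451183/3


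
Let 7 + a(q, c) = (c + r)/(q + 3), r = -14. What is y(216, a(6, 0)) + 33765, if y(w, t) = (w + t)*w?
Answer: 78573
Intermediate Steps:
a(q, c) = -7 + (-14 + c)/(3 + q) (a(q, c) = -7 + (c - 14)/(q + 3) = -7 + (-14 + c)/(3 + q))
y(w, t) = w*(t + w) (y(w, t) = (t + w)*w = w*(t + w))
y(216, a(6, 0)) + 33765 = 216*((-35 + 0 - 7*6)/(3 + 6) + 216) + 33765 = 216*((-35 + 0 - 42)/9 + 216) + 33765 = 216*((1/9)*(-77) + 216) + 33765 = 216*(-77/9 + 216) + 33765 = 216*(1867/9) + 33765 = 44808 + 33765 = 78573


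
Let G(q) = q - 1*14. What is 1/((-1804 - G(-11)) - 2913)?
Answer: -1/4692 ≈ -0.00021313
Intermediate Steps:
G(q) = -14 + q (G(q) = q - 14 = -14 + q)
1/((-1804 - G(-11)) - 2913) = 1/((-1804 - (-14 - 11)) - 2913) = 1/((-1804 - 1*(-25)) - 2913) = 1/((-1804 + 25) - 2913) = 1/(-1779 - 2913) = 1/(-4692) = -1/4692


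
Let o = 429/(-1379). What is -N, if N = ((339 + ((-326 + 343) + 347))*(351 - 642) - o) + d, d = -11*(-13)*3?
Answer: 281514147/1379 ≈ 2.0414e+5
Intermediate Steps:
o = -429/1379 (o = 429*(-1/1379) = -429/1379 ≈ -0.31109)
d = 429 (d = 143*3 = 429)
N = -281514147/1379 (N = ((339 + ((-326 + 343) + 347))*(351 - 642) - 1*(-429/1379)) + 429 = ((339 + (17 + 347))*(-291) + 429/1379) + 429 = ((339 + 364)*(-291) + 429/1379) + 429 = (703*(-291) + 429/1379) + 429 = (-204573 + 429/1379) + 429 = -282105738/1379 + 429 = -281514147/1379 ≈ -2.0414e+5)
-N = -1*(-281514147/1379) = 281514147/1379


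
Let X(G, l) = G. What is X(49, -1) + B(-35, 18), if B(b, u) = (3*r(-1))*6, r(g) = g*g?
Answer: 67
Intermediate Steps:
r(g) = g**2
B(b, u) = 18 (B(b, u) = (3*(-1)**2)*6 = (3*1)*6 = 3*6 = 18)
X(49, -1) + B(-35, 18) = 49 + 18 = 67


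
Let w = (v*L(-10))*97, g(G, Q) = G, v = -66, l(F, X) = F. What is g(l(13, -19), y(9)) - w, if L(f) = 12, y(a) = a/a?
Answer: 76837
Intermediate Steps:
y(a) = 1
w = -76824 (w = -66*12*97 = -792*97 = -76824)
g(l(13, -19), y(9)) - w = 13 - 1*(-76824) = 13 + 76824 = 76837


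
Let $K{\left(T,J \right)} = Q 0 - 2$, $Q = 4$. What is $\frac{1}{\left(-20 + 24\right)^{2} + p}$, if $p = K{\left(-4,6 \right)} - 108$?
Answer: $- \frac{1}{94} \approx -0.010638$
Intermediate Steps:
$K{\left(T,J \right)} = -2$ ($K{\left(T,J \right)} = 4 \cdot 0 - 2 = 0 - 2 = -2$)
$p = -110$ ($p = -2 - 108 = -110$)
$\frac{1}{\left(-20 + 24\right)^{2} + p} = \frac{1}{\left(-20 + 24\right)^{2} - 110} = \frac{1}{4^{2} - 110} = \frac{1}{16 - 110} = \frac{1}{-94} = - \frac{1}{94}$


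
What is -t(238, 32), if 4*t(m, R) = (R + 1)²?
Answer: -1089/4 ≈ -272.25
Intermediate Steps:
t(m, R) = (1 + R)²/4 (t(m, R) = (R + 1)²/4 = (1 + R)²/4)
-t(238, 32) = -(1 + 32)²/4 = -33²/4 = -1089/4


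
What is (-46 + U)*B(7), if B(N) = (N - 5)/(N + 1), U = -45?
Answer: -91/4 ≈ -22.750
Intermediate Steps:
B(N) = (-5 + N)/(1 + N)
(-46 + U)*B(7) = (-46 - 45)*((-5 + 7)/(1 + 7)) = -91*2/8 = -91*¼ = -91/4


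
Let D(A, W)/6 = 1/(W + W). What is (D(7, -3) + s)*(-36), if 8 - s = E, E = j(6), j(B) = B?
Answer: -36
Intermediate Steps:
E = 6
D(A, W) = 3/W (D(A, W) = 6/(W + W) = 6/((2*W)) = 6*(1/(2*W)) = 3/W)
s = 2 (s = 8 - 1*6 = 8 - 6 = 2)
(D(7, -3) + s)*(-36) = (3/(-3) + 2)*(-36) = (3*(-⅓) + 2)*(-36) = (-1 + 2)*(-36) = 1*(-36) = -36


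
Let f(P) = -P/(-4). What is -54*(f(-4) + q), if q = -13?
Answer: 756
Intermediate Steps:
f(P) = P/4 (f(P) = -P*(-1)/4 = -(-1)*P/4 = P/4)
-54*(f(-4) + q) = -54*((¼)*(-4) - 13) = -54*(-1 - 13) = -54*(-14) = 756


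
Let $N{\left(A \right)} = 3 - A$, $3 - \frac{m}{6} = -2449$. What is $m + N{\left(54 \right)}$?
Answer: $14661$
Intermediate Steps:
$m = 14712$ ($m = 18 - -14694 = 18 + 14694 = 14712$)
$m + N{\left(54 \right)} = 14712 + \left(3 - 54\right) = 14712 - 51 = 14661$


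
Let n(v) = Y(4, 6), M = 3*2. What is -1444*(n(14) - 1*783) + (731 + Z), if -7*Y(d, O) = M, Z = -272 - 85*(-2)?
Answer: 7927631/7 ≈ 1.1325e+6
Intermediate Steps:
Z = -102 (Z = -272 + 170 = -102)
M = 6
Y(d, O) = -6/7 (Y(d, O) = -1/7*6 = -6/7)
n(v) = -6/7
-1444*(n(14) - 1*783) + (731 + Z) = -1444*(-6/7 - 1*783) + (731 - 102) = -1444*(-6/7 - 783) + 629 = -1444*(-5487/7) + 629 = 7923228/7 + 629 = 7927631/7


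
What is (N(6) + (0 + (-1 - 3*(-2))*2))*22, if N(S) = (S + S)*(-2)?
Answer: -308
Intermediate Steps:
N(S) = -4*S (N(S) = (2*S)*(-2) = -4*S)
(N(6) + (0 + (-1 - 3*(-2))*2))*22 = (-4*6 + (0 + (-1 - 3*(-2))*2))*22 = (-24 + (0 + (-1 + 6)*2))*22 = (-24 + (0 + 5*2))*22 = (-24 + (0 + 10))*22 = (-24 + 10)*22 = -14*22 = -308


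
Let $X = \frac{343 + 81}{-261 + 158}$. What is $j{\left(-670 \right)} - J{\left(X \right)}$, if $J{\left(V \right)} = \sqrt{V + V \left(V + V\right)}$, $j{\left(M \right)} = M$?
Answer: $-670 - \frac{2 \sqrt{78970}}{103} \approx -675.46$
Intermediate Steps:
$X = - \frac{424}{103}$ ($X = \frac{424}{-103} = 424 \left(- \frac{1}{103}\right) = - \frac{424}{103} \approx -4.1165$)
$J{\left(V \right)} = \sqrt{V + 2 V^{2}}$ ($J{\left(V \right)} = \sqrt{V + V 2 V} = \sqrt{V + 2 V^{2}}$)
$j{\left(-670 \right)} - J{\left(X \right)} = -670 - \sqrt{- \frac{424 \left(1 + 2 \left(- \frac{424}{103}\right)\right)}{103}} = -670 - \sqrt{- \frac{424 \left(1 - \frac{848}{103}\right)}{103}} = -670 - \sqrt{\left(- \frac{424}{103}\right) \left(- \frac{745}{103}\right)} = -670 - \sqrt{\frac{315880}{10609}} = -670 - \frac{2 \sqrt{78970}}{103}$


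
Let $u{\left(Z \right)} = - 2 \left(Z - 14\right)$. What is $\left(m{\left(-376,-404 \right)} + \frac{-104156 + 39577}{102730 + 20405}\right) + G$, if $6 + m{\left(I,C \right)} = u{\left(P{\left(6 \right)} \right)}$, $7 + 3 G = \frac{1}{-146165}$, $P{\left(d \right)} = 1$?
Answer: $\frac{61705183589}{3599605455} \approx 17.142$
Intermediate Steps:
$G = - \frac{341052}{146165}$ ($G = - \frac{7}{3} + \frac{1}{3 \left(-146165\right)} = - \frac{7}{3} + \frac{1}{3} \left(- \frac{1}{146165}\right) = - \frac{7}{3} - \frac{1}{438495} = - \frac{341052}{146165} \approx -2.3333$)
$u{\left(Z \right)} = 28 - 2 Z$ ($u{\left(Z \right)} = - 2 \left(-14 + Z\right) = 28 - 2 Z$)
$m{\left(I,C \right)} = 20$ ($m{\left(I,C \right)} = -6 + \left(28 - 2\right) = -6 + 26 = 20$)
$\left(m{\left(-376,-404 \right)} + \frac{-104156 + 39577}{102730 + 20405}\right) + G = \left(20 + \frac{-104156 + 39577}{102730 + 20405}\right) - \frac{341052}{146165} = \left(20 - \frac{64579}{123135}\right) - \frac{341052}{146165} = \frac{2398121}{123135} - \frac{341052}{146165} = \frac{61705183589}{3599605455}$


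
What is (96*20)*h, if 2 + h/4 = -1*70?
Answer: -552960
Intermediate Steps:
h = -288 (h = -8 + 4*(-1*70) = -8 + 4*(-70) = -8 - 280 = -288)
(96*20)*h = (96*20)*(-288) = 1920*(-288) = -552960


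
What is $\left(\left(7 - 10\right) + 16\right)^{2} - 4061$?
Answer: $-3892$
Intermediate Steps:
$\left(\left(7 - 10\right) + 16\right)^{2} - 4061 = \left(-3 + 16\right)^{2} - 4061 = 13^{2} - 4061 = 169 - 4061 = -3892$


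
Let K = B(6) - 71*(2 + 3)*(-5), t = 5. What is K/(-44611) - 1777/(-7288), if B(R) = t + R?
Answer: 66257379/325124968 ≈ 0.20379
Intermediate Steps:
B(R) = 5 + R
K = 1786 (K = (5 + 6) - 71*(2 + 3)*(-5) = 11 - 355*(-5) = 11 - 71*(-25) = 11 + 1775 = 1786)
K/(-44611) - 1777/(-7288) = 1786/(-44611) - 1777/(-7288) = 1786*(-1/44611) - 1777*(-1/7288) = -1786/44611 + 1777/7288 = 66257379/325124968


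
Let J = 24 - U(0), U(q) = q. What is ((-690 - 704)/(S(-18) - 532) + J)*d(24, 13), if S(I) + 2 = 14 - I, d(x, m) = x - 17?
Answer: 47047/251 ≈ 187.44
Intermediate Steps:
d(x, m) = -17 + x
S(I) = 12 - I (S(I) = -2 + (14 - I) = 12 - I)
J = 24 (J = 24 - 1*0 = 24 + 0 = 24)
((-690 - 704)/(S(-18) - 532) + J)*d(24, 13) = ((-690 - 704)/((12 - 1*(-18)) - 532) + 24)*(-17 + 24) = (-1394/((12 + 18) - 532) + 24)*7 = (-1394/(30 - 532) + 24)*7 = (-1394/(-502) + 24)*7 = (-1394*(-1/502) + 24)*7 = (697/251 + 24)*7 = (6721/251)*7 = 47047/251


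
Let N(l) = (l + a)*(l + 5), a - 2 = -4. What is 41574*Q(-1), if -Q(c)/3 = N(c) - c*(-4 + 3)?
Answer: 1621386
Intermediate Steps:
a = -2 (a = 2 - 4 = -2)
N(l) = (-2 + l)*(5 + l) (N(l) = (l - 2)*(l + 5) = (-2 + l)*(5 + l))
Q(c) = 30 - 12*c - 3*c² (Q(c) = -3*((-10 + c² + 3*c) - c*(-4 + 3)) = -3*((-10 + c² + 3*c) - c*(-1)) = -3*((-10 + c² + 3*c) - (-1)*c) = -3*((-10 + c² + 3*c) + c) = -3*(-10 + c² + 4*c) = 30 - 12*c - 3*c²)
41574*Q(-1) = 41574*(30 - 12*(-1) - 3*(-1)²) = 41574*(30 + 12 - 3*1) = 41574*(30 + 12 - 3) = 41574*39 = 1621386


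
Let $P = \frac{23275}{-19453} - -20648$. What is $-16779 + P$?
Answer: $\frac{1535518}{397} \approx 3867.8$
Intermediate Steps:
$P = \frac{8196781}{397}$ ($P = 23275 \left(- \frac{1}{19453}\right) + 20648 = - \frac{475}{397} + 20648 = \frac{8196781}{397} \approx 20647.0$)
$-16779 + P = -16779 + \frac{8196781}{397} = \frac{1535518}{397}$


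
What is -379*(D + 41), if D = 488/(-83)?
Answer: -1104785/83 ≈ -13311.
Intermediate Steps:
D = -488/83 (D = 488*(-1/83) = -488/83 ≈ -5.8795)
-379*(D + 41) = -379*(-488/83 + 41) = -379*2915/83 = -1104785/83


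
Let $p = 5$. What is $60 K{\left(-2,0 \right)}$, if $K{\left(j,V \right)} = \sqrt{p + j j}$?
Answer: $180$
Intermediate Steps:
$K{\left(j,V \right)} = \sqrt{5 + j^{2}}$ ($K{\left(j,V \right)} = \sqrt{5 + j j} = \sqrt{5 + j^{2}}$)
$60 K{\left(-2,0 \right)} = 60 \sqrt{5 + \left(-2\right)^{2}} = 60 \sqrt{5 + 4} = 60 \sqrt{9} = 60 \cdot 3 = 180$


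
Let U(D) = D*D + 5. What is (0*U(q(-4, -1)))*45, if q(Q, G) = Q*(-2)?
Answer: 0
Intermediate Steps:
q(Q, G) = -2*Q
U(D) = 5 + D² (U(D) = D² + 5 = 5 + D²)
(0*U(q(-4, -1)))*45 = (0*(5 + (-2*(-4))²))*45 = (0*(5 + 8²))*45 = (0*(5 + 64))*45 = (0*69)*45 = 0*45 = 0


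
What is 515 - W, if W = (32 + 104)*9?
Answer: -709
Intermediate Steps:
W = 1224 (W = 136*9 = 1224)
515 - W = 515 - 1*1224 = 515 - 1224 = -709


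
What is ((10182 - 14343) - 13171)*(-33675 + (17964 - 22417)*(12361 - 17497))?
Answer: -395809722756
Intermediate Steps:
((10182 - 14343) - 13171)*(-33675 + (17964 - 22417)*(12361 - 17497)) = (-4161 - 13171)*(-33675 - 4453*(-5136)) = -17332*(-33675 + 22870608) = -17332*22836933 = -395809722756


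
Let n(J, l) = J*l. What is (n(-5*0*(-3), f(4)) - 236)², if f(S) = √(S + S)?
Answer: 55696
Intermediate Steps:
f(S) = √2*√S (f(S) = √(2*S) = √2*√S)
(n(-5*0*(-3), f(4)) - 236)² = ((-5*0*(-3))*(√2*√4) - 236)² = ((0*(-3))*(√2*2) - 236)² = (0*(2*√2) - 236)² = (0 - 236)² = (-236)² = 55696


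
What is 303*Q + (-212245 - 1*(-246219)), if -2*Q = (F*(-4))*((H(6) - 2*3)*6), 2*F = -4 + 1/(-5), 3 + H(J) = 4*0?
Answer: 513472/5 ≈ 1.0269e+5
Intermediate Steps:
H(J) = -3 (H(J) = -3 + 4*0 = -3 + 0 = -3)
F = -21/10 (F = (-4 + 1/(-5))/2 = (-4 - 1/5)/2 = (1/2)*(-21/5) = -21/10 ≈ -2.1000)
Q = 1134/5 (Q = -(-21/10*(-4))*(-3 - 2*3)*6/2 = -21*(-3 - 6)*6/5 = -21*(-9*6)/5 = -21*(-54)/5 = -1/2*(-2268/5) = 1134/5 ≈ 226.80)
303*Q + (-212245 - 1*(-246219)) = 303*(1134/5) + (-212245 - 1*(-246219)) = 343602/5 + (-212245 + 246219) = 343602/5 + 33974 = 513472/5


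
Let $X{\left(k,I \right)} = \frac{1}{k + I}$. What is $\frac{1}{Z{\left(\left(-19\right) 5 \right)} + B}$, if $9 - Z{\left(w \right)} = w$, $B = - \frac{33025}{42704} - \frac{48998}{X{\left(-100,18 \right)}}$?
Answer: $\frac{42704}{171582076735} \approx 2.4888 \cdot 10^{-7}$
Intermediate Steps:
$X{\left(k,I \right)} = \frac{1}{I + k}$
$B = \frac{171577635519}{42704}$ ($B = - \frac{33025}{42704} - \frac{48998}{\frac{1}{18 - 100}} = \left(-33025\right) \frac{1}{42704} - \frac{48998}{\frac{1}{-82}} = - \frac{33025}{42704} - \frac{48998}{- \frac{1}{82}} = - \frac{33025}{42704} - -4017836 = - \frac{33025}{42704} + 4017836 = \frac{171577635519}{42704} \approx 4.0178 \cdot 10^{6}$)
$Z{\left(w \right)} = 9 - w$
$\frac{1}{Z{\left(\left(-19\right) 5 \right)} + B} = \frac{1}{\left(9 - \left(-19\right) 5\right) + \frac{171577635519}{42704}} = \frac{1}{\left(9 - -95\right) + \frac{171577635519}{42704}} = \frac{1}{\left(9 + 95\right) + \frac{171577635519}{42704}} = \frac{1}{104 + \frac{171577635519}{42704}} = \frac{1}{\frac{171582076735}{42704}} = \frac{42704}{171582076735}$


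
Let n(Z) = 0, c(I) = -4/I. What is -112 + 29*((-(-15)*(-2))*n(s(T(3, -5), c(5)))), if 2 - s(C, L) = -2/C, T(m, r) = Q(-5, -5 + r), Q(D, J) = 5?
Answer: -112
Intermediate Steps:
T(m, r) = 5
s(C, L) = 2 + 2/C (s(C, L) = 2 - (-2)/C = 2 + 2/C)
-112 + 29*((-(-15)*(-2))*n(s(T(3, -5), c(5)))) = -112 + 29*(-(-15)*(-2)*0) = -112 + 29*(-5*6*0) = -112 + 29*(-30*0) = -112 + 29*0 = -112 + 0 = -112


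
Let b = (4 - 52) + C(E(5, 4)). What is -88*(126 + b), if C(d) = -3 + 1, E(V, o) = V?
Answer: -6688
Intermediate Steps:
C(d) = -2
b = -50 (b = (4 - 52) - 2 = -48 - 2 = -50)
-88*(126 + b) = -88*(126 - 50) = -88*76 = -6688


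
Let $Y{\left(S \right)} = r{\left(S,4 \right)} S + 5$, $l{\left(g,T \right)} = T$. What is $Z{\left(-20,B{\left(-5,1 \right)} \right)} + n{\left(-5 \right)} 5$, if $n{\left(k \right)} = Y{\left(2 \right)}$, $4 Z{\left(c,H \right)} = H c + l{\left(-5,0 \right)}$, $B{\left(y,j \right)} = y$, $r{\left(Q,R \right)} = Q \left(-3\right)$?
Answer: $-10$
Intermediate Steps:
$r{\left(Q,R \right)} = - 3 Q$
$Y{\left(S \right)} = 5 - 3 S^{2}$ ($Y{\left(S \right)} = - 3 S S + 5 = - 3 S^{2} + 5 = 5 - 3 S^{2}$)
$Z{\left(c,H \right)} = \frac{H c}{4}$ ($Z{\left(c,H \right)} = \frac{H c + 0}{4} = \frac{H c}{4}$)
$n{\left(k \right)} = -7$ ($n{\left(k \right)} = 5 - 3 \cdot 2^{2} = 5 - 12 = -7$)
$Z{\left(-20,B{\left(-5,1 \right)} \right)} + n{\left(-5 \right)} 5 = \frac{1}{4} \left(-5\right) \left(-20\right) - 35 = 25 - 35 = -10$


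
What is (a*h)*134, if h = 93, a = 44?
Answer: 548328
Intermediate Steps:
(a*h)*134 = (44*93)*134 = 4092*134 = 548328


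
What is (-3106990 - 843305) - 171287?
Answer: -4121582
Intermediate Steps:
(-3106990 - 843305) - 171287 = -3950295 - 171287 = -4121582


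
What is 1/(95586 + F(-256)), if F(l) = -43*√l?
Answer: 47793/4568578370 + 172*I/2284289185 ≈ 1.0461e-5 + 7.5297e-8*I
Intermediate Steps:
1/(95586 + F(-256)) = 1/(95586 - 688*I) = (95586 + 688*I)/9137156740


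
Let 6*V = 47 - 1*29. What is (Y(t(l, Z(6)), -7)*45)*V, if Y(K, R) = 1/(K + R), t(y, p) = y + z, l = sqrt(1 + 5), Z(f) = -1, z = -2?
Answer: -81/5 - 9*sqrt(6)/5 ≈ -20.609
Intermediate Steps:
l = sqrt(6) ≈ 2.4495
t(y, p) = -2 + y (t(y, p) = y - 2 = -2 + y)
V = 3 (V = (47 - 1*29)/6 = (47 - 29)/6 = (1/6)*18 = 3)
(Y(t(l, Z(6)), -7)*45)*V = (45/((-2 + sqrt(6)) - 7))*3 = (45/(-9 + sqrt(6)))*3 = 135/(-9 + sqrt(6))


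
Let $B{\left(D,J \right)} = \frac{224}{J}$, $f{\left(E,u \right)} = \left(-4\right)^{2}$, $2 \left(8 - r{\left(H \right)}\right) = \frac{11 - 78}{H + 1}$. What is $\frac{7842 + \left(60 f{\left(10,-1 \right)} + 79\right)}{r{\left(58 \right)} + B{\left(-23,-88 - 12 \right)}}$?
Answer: $\frac{26198950}{18667} \approx 1403.5$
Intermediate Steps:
$r{\left(H \right)} = 8 + \frac{67}{2 \left(1 + H\right)}$ ($r{\left(H \right)} = 8 - \frac{\left(11 - 78\right) \frac{1}{H + 1}}{2} = 8 - \frac{\left(-67\right) \frac{1}{1 + H}}{2} = 8 + \frac{67}{2 \left(1 + H\right)}$)
$f{\left(E,u \right)} = 16$
$\frac{7842 + \left(60 f{\left(10,-1 \right)} + 79\right)}{r{\left(58 \right)} + B{\left(-23,-88 - 12 \right)}} = \frac{7842 + \left(60 \cdot 16 + 79\right)}{\frac{83 + 16 \cdot 58}{2 \left(1 + 58\right)} + \frac{224}{-88 - 12}} = \frac{7842 + \left(960 + 79\right)}{\frac{83 + 928}{2 \cdot 59} + \frac{224}{-88 - 12}} = \frac{7842 + 1039}{\frac{1}{2} \cdot \frac{1}{59} \cdot 1011 + \frac{224}{-100}} = \frac{8881}{\frac{1011}{118} + 224 \left(- \frac{1}{100}\right)} = \frac{8881}{\frac{1011}{118} - \frac{56}{25}} = \frac{8881}{\frac{18667}{2950}} = 8881 \cdot \frac{2950}{18667} = \frac{26198950}{18667}$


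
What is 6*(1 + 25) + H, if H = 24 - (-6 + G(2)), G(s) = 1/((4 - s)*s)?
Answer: 743/4 ≈ 185.75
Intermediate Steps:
G(s) = 1/(s*(4 - s))
H = 119/4 (H = 24 - (-6 - 1/(2*(-4 + 2))) = 24 - (-6 - 1*½/(-2)) = 24 - (-6 - 1*½*(-½)) = 24 - (-6 + ¼) = 24 - 1*(-23/4) = 24 + 23/4 = 119/4 ≈ 29.750)
6*(1 + 25) + H = 6*(1 + 25) + 119/4 = 6*26 + 119/4 = 156 + 119/4 = 743/4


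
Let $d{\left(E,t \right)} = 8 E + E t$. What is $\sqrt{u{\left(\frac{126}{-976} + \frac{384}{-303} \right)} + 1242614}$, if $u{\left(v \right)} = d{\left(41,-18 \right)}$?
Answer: $2 \sqrt{310551} \approx 1114.5$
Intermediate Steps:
$u{\left(v \right)} = -410$ ($u{\left(v \right)} = 41 \left(8 - 18\right) = 41 \left(-10\right) = -410$)
$\sqrt{u{\left(\frac{126}{-976} + \frac{384}{-303} \right)} + 1242614} = \sqrt{-410 + 1242614} = \sqrt{1242204} = 2 \sqrt{310551}$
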